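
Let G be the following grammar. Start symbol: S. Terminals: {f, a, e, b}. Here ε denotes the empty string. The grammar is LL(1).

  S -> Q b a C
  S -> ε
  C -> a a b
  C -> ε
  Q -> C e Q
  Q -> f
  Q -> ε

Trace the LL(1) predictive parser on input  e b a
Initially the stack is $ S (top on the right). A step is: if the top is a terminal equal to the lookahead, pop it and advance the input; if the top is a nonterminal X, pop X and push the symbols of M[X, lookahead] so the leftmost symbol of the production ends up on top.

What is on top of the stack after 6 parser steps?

     Stack          Input    Action
  1  $ S            e b a $  expand S -> Q b a C
  2  $ C a b Q      e b a $  expand Q -> C e Q
  3  $ C a b Q e C  e b a $  expand C -> ε
  4  $ C a b Q e    e b a $  match e
  5  $ C a b Q      b a $    expand Q -> ε
  6  $ C a b        b a $    match b
Stack after step 6: $ C a (top = a).

a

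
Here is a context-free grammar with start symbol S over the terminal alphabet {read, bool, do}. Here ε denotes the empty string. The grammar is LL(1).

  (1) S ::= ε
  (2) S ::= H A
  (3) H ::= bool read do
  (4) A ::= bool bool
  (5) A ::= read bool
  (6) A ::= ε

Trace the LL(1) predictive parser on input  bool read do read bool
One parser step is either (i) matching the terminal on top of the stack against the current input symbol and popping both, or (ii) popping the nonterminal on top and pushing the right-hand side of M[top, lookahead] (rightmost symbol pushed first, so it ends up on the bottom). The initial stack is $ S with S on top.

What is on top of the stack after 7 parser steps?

     Stack             Input                     Action
  1  $ S               bool read do read bool $  expand S ::= H A
  2  $ A H             bool read do read bool $  expand H ::= bool read do
  3  $ A do read bool  bool read do read bool $  match bool
  4  $ A do read       read do read bool $       match read
  5  $ A do            do read bool $            match do
  6  $ A               read bool $               expand A ::= read bool
  7  $ bool read       read bool $               match read
Stack after step 7: $ bool (top = bool).

bool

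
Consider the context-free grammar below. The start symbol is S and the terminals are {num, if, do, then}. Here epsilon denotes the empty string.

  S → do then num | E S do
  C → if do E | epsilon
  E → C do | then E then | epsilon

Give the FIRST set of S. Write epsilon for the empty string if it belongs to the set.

{do, if, then}

FIRST(C): from C→if do E we get {if}; from C→epsilon we get {epsilon}. So FIRST(C) = {epsilon, if}.
FIRST(E): from E→C do we get {do, if}; from E→then E then we get {then}; from E→epsilon we get {epsilon}. So FIRST(E) = {epsilon, do, if, then}.
FIRST(S): from S→do then num we get {do}; from S→E S do we get {do, if, then}. So FIRST(S) = {do, if, then}.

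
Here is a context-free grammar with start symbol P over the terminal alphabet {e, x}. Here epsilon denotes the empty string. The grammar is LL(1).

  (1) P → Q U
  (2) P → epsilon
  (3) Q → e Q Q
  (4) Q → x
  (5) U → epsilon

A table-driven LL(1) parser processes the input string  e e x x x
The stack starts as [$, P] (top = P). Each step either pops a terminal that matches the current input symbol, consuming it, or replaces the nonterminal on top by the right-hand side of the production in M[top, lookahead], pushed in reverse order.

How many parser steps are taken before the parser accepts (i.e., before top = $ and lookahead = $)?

      Stack        Input        Action
   1  $ P          e e x x x $  expand P → Q U
   2  $ U Q        e e x x x $  expand Q → e Q Q
   3  $ U Q Q e    e e x x x $  match e
   4  $ U Q Q      e x x x $    expand Q → e Q Q
   5  $ U Q Q Q e  e x x x $    match e
   6  $ U Q Q Q    x x x $      expand Q → x
   7  $ U Q Q x    x x x $      match x
   8  $ U Q Q      x x $        expand Q → x
   9  $ U Q x      x x $        match x
  10  $ U Q        x $          expand Q → x
  11  $ U x        x $          match x
  12  $ U          $            expand U → epsilon
Accept reached after 12 steps.

12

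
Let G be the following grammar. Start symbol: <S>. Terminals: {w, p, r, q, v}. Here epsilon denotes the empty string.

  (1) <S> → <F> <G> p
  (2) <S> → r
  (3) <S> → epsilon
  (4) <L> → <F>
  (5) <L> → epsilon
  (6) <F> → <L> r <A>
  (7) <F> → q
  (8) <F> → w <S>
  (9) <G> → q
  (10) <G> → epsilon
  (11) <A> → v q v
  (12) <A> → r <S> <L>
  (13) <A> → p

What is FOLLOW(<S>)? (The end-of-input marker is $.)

FIRST(<G>): from <G>→q we get {q}; from <G>→epsilon we get {epsilon}. So FIRST(<G>) = {epsilon, q}.
FIRST(<A>): from <A>→v q v we get {v}; from <A>→r <S> <L> we get {r}; from <A>→p we get {p}. So FIRST(<A>) = {p, r, v}.
FIRST(<S>): from <S>→<F> <G> p we get {q, r, w}; from <S>→r we get {r}; from <S>→epsilon we get {epsilon}. So FIRST(<S>) = {epsilon, q, r, w}.
FIRST(<L>): from <L>→<F> we get {q, r, w}; from <L>→epsilon we get {epsilon}. So FIRST(<L>) = {epsilon, q, r, w}.
FIRST(<F>): from <F>→<L> r <A> we get {q, r, w}; from <F>→q we get {q}; from <F>→w <S> we get {w}. So FIRST(<F>) = {q, r, w}.
FOLLOW(<S>) includes $ since <S> is the start symbol.
FOLLOW(<G>): in <S>→<F> <G> p, <G> is followed by p with FIRST {p}. Thus FOLLOW(<G>) = {p}.
FOLLOW(<S>): in <F>→w <S>, the suffix after <S> is empty, so FOLLOW(<S>) ⊇ FOLLOW(<F>) = {p, q, r}; in <A>→r <S> <L>, <S> is followed by <L> with FIRST {epsilon, q, r, w}; in <A>→r <S> <L>, the suffix after <S> is nullable, so FOLLOW(<S>) ⊇ FOLLOW(<A>) = {p, q, r}. Thus FOLLOW(<S>) = {$, p, q, r, w}.
FOLLOW(<L>): in <F>→<L> r <A>, <L> is followed by r <A> with FIRST {r}; in <A>→r <S> <L>, the suffix after <L> is empty, so FOLLOW(<L>) ⊇ FOLLOW(<A>) = {p, q, r}. Thus FOLLOW(<L>) = {p, q, r}.
FOLLOW(<F>): in <S>→<F> <G> p, <F> is followed by <G> p with FIRST {p, q}; in <L>→<F>, the suffix after <F> is empty, so FOLLOW(<F>) ⊇ FOLLOW(<L>) = {p, q, r}. Thus FOLLOW(<F>) = {p, q, r}.
FOLLOW(<A>): in <F>→<L> r <A>, the suffix after <A> is empty, so FOLLOW(<A>) ⊇ FOLLOW(<F>) = {p, q, r}. Thus FOLLOW(<A>) = {p, q, r}.

{$, p, q, r, w}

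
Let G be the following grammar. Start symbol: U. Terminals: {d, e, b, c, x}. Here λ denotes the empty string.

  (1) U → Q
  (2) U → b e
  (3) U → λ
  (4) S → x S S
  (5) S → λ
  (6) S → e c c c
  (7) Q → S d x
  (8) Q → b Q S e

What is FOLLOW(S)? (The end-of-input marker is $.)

{d, e, x}

FIRST(S): from S→x S S we get {x}; from S→λ we get {λ}; from S→e c c c we get {e}. So FIRST(S) = {λ, e, x}.
FIRST(Q): from Q→S d x we get {d, e, x}; from Q→b Q S e we get {b}. So FIRST(Q) = {b, d, e, x}.
FIRST(U): from U→Q we get {b, d, e, x}; from U→b e we get {b}; from U→λ we get {λ}. So FIRST(U) = {λ, b, d, e, x}.
FOLLOW(U) includes $ since U is the start symbol.
FOLLOW(U): U appears on no right-hand side. Thus FOLLOW(U) = {$}.
FOLLOW(S): in S→x S S (occurrence 1), S is followed by S with FIRST {λ, e, x}; in S→x S S (occurrence 1), the suffix after S is nullable (adds nothing new); in S→x S S (occurrence 2), the suffix after S is empty (adds nothing new); in Q→S d x, S is followed by d x with FIRST {d}; in Q→b Q S e, S is followed by e with FIRST {e}. Thus FOLLOW(S) = {d, e, x}.
FOLLOW(Q): in U→Q, the suffix after Q is empty, so FOLLOW(Q) ⊇ FOLLOW(U) = {$}; in Q→b Q S e, Q is followed by S e with FIRST {e, x}. Thus FOLLOW(Q) = {$, e, x}.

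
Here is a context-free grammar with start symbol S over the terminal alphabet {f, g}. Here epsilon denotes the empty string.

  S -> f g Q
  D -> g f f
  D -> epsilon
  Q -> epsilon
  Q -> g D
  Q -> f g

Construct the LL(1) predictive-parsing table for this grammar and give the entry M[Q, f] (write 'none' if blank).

FIRST(S): from S->f g Q we get {f}. So FIRST(S) = {f}.
FIRST(D): from D->g f f we get {g}; from D->epsilon we get {epsilon}. So FIRST(D) = {epsilon, g}.
FIRST(Q): from Q->epsilon we get {epsilon}; from Q->g D we get {g}; from Q->f g we get {f}. So FIRST(Q) = {epsilon, f, g}.
FOLLOW(S) includes $ since S is the start symbol.
FOLLOW(S): S appears on no right-hand side. Thus FOLLOW(S) = {$}.
FOLLOW(Q): in S->f g Q, the suffix after Q is empty, so FOLLOW(Q) ⊇ FOLLOW(S) = {$}. Thus FOLLOW(Q) = {$}.
For Q -> epsilon: FIRST(epsilon) = {epsilon}, so it goes in M[Q, t] for t ∈ {}; since epsilon ∈ FIRST, also for every t ∈ FOLLOW(Q) = {$}.
For Q -> g D: FIRST(g D) = {g}, so it goes in M[Q, t] for t ∈ {g}.
For Q -> f g: FIRST(f g) = {f}, so it goes in M[Q, t] for t ∈ {f}.

Q -> f g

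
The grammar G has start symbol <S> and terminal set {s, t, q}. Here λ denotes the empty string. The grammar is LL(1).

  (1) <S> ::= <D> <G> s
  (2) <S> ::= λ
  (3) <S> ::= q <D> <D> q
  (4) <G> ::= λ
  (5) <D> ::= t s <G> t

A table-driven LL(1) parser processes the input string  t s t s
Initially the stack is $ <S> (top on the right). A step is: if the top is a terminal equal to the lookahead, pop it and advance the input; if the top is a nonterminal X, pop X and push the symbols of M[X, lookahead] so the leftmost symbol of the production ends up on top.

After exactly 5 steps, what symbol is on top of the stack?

     Stack              Input      Action
  1  $ <S>              t s t s $  expand <S> ::= <D> <G> s
  2  $ s <G> <D>        t s t s $  expand <D> ::= t s <G> t
  3  $ s <G> t <G> s t  t s t s $  match t
  4  $ s <G> t <G> s    s t s $    match s
  5  $ s <G> t <G>      t s $      expand <G> ::= λ
Stack after step 5: $ s <G> t (top = t).

t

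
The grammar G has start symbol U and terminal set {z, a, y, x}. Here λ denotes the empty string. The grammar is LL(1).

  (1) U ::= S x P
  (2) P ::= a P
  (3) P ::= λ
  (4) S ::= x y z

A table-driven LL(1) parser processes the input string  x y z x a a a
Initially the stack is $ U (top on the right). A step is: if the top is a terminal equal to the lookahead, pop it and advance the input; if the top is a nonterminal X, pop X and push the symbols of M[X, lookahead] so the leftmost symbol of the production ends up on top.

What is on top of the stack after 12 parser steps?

P

step 1: stack=$ U  input=x y z x a a a $  — expand U ::= S x P
step 2: stack=$ P x S  input=x y z x a a a $  — expand S ::= x y z
step 3: stack=$ P x z y x  input=x y z x a a a $  — match x
step 4: stack=$ P x z y  input=y z x a a a $  — match y
step 5: stack=$ P x z  input=z x a a a $  — match z
step 6: stack=$ P x  input=x a a a $  — match x
step 7: stack=$ P  input=a a a $  — expand P ::= a P
step 8: stack=$ P a  input=a a a $  — match a
step 9: stack=$ P  input=a a $  — expand P ::= a P
step 10: stack=$ P a  input=a a $  — match a
step 11: stack=$ P  input=a $  — expand P ::= a P
step 12: stack=$ P a  input=a $  — match a
Stack after step 12: $ P (top = P).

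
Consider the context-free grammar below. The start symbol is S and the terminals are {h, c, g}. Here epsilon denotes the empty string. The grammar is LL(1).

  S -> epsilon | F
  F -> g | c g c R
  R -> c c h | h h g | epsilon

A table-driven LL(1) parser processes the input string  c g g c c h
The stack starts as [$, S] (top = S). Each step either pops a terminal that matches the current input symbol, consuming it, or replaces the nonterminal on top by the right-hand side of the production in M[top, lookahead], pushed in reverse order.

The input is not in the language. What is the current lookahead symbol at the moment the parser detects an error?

step 1: stack=$ S  input=c g g c c h $  — expand S -> F
step 2: stack=$ F  input=c g g c c h $  — expand F -> c g c R
step 3: stack=$ R c g c  input=c g g c c h $  — match c
step 4: stack=$ R c g  input=g g c c h $  — match g
step 5: stack=$ R c  input=g c c h $  — error: top is terminal c but lookahead is g

g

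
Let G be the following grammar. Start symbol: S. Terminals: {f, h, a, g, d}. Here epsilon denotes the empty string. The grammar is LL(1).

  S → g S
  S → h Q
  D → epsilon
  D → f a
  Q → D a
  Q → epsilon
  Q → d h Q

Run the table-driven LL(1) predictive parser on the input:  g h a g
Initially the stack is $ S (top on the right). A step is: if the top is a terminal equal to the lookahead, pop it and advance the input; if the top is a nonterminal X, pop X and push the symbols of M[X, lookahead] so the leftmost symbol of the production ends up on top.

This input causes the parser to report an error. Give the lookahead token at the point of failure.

g

step 1: stack=$ S  input=g h a g $  — expand S → g S
step 2: stack=$ S g  input=g h a g $  — match g
step 3: stack=$ S  input=h a g $  — expand S → h Q
step 4: stack=$ Q h  input=h a g $  — match h
step 5: stack=$ Q  input=a g $  — expand Q → D a
step 6: stack=$ a D  input=a g $  — expand D → epsilon
step 7: stack=$ a  input=a g $  — match a
step 8: stack=$  input=g $  — error: stack empty but input remains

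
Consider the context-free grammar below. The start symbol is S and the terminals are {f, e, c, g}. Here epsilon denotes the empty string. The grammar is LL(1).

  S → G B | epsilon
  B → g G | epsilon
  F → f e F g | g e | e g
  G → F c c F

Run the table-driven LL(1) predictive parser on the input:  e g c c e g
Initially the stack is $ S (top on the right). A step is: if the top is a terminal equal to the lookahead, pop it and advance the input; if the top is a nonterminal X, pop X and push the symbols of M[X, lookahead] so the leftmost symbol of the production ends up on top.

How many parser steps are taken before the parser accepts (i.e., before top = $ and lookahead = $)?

step 1: stack=$ S  input=e g c c e g $  — expand S → G B
step 2: stack=$ B G  input=e g c c e g $  — expand G → F c c F
step 3: stack=$ B F c c F  input=e g c c e g $  — expand F → e g
step 4: stack=$ B F c c g e  input=e g c c e g $  — match e
step 5: stack=$ B F c c g  input=g c c e g $  — match g
step 6: stack=$ B F c c  input=c c e g $  — match c
step 7: stack=$ B F c  input=c e g $  — match c
step 8: stack=$ B F  input=e g $  — expand F → e g
step 9: stack=$ B g e  input=e g $  — match e
step 10: stack=$ B g  input=g $  — match g
step 11: stack=$ B  input=$  — expand B → epsilon
Accept reached after 11 steps.

11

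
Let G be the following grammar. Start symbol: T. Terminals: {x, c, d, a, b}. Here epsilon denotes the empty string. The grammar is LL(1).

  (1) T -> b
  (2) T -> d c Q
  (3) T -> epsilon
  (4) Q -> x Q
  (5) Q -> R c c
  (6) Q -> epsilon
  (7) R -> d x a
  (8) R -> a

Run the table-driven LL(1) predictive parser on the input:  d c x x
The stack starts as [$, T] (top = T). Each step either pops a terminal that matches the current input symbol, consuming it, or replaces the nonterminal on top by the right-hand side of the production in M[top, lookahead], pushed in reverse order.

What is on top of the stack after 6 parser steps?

x

step 1: stack=$ T  input=d c x x $  — expand T -> d c Q
step 2: stack=$ Q c d  input=d c x x $  — match d
step 3: stack=$ Q c  input=c x x $  — match c
step 4: stack=$ Q  input=x x $  — expand Q -> x Q
step 5: stack=$ Q x  input=x x $  — match x
step 6: stack=$ Q  input=x $  — expand Q -> x Q
Stack after step 6: $ Q x (top = x).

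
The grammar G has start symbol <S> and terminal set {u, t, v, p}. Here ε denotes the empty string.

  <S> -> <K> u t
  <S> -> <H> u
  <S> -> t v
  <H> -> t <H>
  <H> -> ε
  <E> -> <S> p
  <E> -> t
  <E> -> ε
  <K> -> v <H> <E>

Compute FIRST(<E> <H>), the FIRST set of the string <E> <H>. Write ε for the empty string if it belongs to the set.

{ε, t, u, v}

FIRST(<H>) = {ε, t}
FIRST(<K>) = {v}
FIRST(<S>) = {t, u, v}  (via <K> u t, <H> u)
FIRST(<E>) = {ε, t, u, v}  (via <S> p)
FIRST(<E> <H>): take FIRST of each symbol in turn, carrying on past any symbol whose FIRST contains ε; result {ε, t, u, v}.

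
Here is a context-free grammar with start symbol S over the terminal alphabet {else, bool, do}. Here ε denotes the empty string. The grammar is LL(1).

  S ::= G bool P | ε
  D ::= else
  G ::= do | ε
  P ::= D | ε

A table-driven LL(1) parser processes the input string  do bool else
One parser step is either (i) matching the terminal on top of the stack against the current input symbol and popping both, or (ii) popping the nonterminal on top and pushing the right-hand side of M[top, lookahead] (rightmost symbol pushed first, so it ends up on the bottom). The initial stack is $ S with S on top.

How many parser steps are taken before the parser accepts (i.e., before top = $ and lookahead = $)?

     Stack        Input           Action
  1  $ S          do bool else $  expand S ::= G bool P
  2  $ P bool G   do bool else $  expand G ::= do
  3  $ P bool do  do bool else $  match do
  4  $ P bool     bool else $     match bool
  5  $ P          else $          expand P ::= D
  6  $ D          else $          expand D ::= else
  7  $ else       else $          match else
Accept reached after 7 steps.

7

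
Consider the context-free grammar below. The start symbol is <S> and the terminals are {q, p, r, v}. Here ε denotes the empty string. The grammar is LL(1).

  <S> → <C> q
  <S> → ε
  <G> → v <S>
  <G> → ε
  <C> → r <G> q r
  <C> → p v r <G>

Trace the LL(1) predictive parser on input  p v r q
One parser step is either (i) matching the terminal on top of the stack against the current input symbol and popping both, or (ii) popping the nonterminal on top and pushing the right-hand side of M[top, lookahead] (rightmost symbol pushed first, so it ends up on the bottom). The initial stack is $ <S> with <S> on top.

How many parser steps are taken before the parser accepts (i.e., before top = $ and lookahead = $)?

     Stack          Input      Action
  1  $ <S>          p v r q $  expand <S> → <C> q
  2  $ q <C>        p v r q $  expand <C> → p v r <G>
  3  $ q <G> r v p  p v r q $  match p
  4  $ q <G> r v    v r q $    match v
  5  $ q <G> r      r q $      match r
  6  $ q <G>        q $        expand <G> → ε
  7  $ q            q $        match q
Accept reached after 7 steps.

7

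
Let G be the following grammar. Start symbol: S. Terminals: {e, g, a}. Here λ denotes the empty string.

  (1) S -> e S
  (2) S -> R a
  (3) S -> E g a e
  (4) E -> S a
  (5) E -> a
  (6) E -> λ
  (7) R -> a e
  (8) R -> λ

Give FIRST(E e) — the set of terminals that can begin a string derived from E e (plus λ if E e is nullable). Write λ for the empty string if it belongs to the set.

{a, e, g}

FIRST(R) = {λ, a}
FIRST(S) = {a, e, g}  (via R a, E g a e)
FIRST(E) = {λ, a, e, g}  (via S a)
FIRST(E e): take FIRST of each symbol in turn, carrying on past any symbol whose FIRST contains λ; result {a, e, g}.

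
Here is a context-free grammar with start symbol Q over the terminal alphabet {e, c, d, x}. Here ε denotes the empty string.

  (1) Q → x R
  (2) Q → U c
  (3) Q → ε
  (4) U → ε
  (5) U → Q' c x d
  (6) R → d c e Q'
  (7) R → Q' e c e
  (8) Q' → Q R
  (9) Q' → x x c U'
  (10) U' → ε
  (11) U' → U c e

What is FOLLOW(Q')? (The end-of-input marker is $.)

{$, c, d, e, x}

FIRST(Q): from Q→x R we get {x}; from Q→U c we get {c, d, x}; from Q→ε we get {ε}. So FIRST(Q) = {ε, c, d, x}.
FIRST(U): from U→ε we get {ε}; from U→Q' c x d we get {c, d, x}. So FIRST(U) = {ε, c, d, x}.
FIRST(U'): from U'→ε we get {ε}; from U'→U c e we get {c, d, x}. So FIRST(U') = {ε, c, d, x}.
FIRST(R): from R→d c e Q' we get {d}; from R→Q' e c e we get {c, d, x}. So FIRST(R) = {c, d, x}.
FIRST(Q'): from Q'→Q R we get {c, d, x}; from Q'→x x c U' we get {x}. So FIRST(Q') = {c, d, x}.
FOLLOW(Q) includes $ since Q is the start symbol.
FOLLOW(Q): in Q'→Q R, Q is followed by R with FIRST {c, d, x}. Thus FOLLOW(Q) = {$, c, d, x}.
FOLLOW(U): in Q→U c, U is followed by c with FIRST {c}; in U'→U c e, U is followed by c e with FIRST {c}. Thus FOLLOW(U) = {c}.
FOLLOW(R): in Q→x R, the suffix after R is empty, so FOLLOW(R) ⊇ FOLLOW(Q) = {$, c, d, x}; in Q'→Q R, the suffix after R is empty, so FOLLOW(R) ⊇ FOLLOW(Q') = {$, c, d, e, x}. Thus FOLLOW(R) = {$, c, d, e, x}.
FOLLOW(Q'): in U→Q' c x d, Q' is followed by c x d with FIRST {c}; in R→d c e Q', the suffix after Q' is empty, so FOLLOW(Q') ⊇ FOLLOW(R) = {$, c, d, e, x}; in R→Q' e c e, Q' is followed by e c e with FIRST {e}. Thus FOLLOW(Q') = {$, c, d, e, x}.
FOLLOW(U'): in Q'→x x c U', the suffix after U' is empty, so FOLLOW(U') ⊇ FOLLOW(Q') = {$, c, d, e, x}. Thus FOLLOW(U') = {$, c, d, e, x}.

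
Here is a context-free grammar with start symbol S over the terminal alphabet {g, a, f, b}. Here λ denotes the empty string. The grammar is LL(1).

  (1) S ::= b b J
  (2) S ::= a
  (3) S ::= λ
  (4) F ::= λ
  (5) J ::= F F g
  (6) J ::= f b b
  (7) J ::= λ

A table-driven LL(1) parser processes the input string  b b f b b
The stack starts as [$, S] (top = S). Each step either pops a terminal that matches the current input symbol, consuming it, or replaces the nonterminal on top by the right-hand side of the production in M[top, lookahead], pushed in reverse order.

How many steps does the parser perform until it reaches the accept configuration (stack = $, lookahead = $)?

7

     Stack    Input        Action
  1  $ S      b b f b b $  expand S ::= b b J
  2  $ J b b  b b f b b $  match b
  3  $ J b    b f b b $    match b
  4  $ J      f b b $      expand J ::= f b b
  5  $ b b f  f b b $      match f
  6  $ b b    b b $        match b
  7  $ b      b $          match b
Accept reached after 7 steps.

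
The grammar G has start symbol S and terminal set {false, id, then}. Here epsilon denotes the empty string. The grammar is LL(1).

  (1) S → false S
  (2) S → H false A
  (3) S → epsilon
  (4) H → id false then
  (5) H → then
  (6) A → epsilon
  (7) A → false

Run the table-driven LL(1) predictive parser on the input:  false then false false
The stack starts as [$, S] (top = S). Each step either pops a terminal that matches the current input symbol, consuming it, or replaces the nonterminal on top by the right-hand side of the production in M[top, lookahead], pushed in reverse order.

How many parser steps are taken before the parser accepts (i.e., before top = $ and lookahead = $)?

step 1: stack=$ S  input=false then false false $  — expand S → false S
step 2: stack=$ S false  input=false then false false $  — match false
step 3: stack=$ S  input=then false false $  — expand S → H false A
step 4: stack=$ A false H  input=then false false $  — expand H → then
step 5: stack=$ A false then  input=then false false $  — match then
step 6: stack=$ A false  input=false false $  — match false
step 7: stack=$ A  input=false $  — expand A → false
step 8: stack=$ false  input=false $  — match false
Accept reached after 8 steps.

8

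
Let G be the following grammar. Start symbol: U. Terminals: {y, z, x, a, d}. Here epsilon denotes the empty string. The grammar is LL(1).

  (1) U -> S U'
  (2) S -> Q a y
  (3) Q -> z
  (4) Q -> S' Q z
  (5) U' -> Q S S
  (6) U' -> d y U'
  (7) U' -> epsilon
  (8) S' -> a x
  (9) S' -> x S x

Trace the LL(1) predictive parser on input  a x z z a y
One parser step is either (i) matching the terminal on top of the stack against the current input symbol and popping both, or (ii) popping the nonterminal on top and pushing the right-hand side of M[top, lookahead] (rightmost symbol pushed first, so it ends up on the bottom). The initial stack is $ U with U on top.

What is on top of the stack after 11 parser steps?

U'

step 1: stack=$ U  input=a x z z a y $  — expand U -> S U'
step 2: stack=$ U' S  input=a x z z a y $  — expand S -> Q a y
step 3: stack=$ U' y a Q  input=a x z z a y $  — expand Q -> S' Q z
step 4: stack=$ U' y a z Q S'  input=a x z z a y $  — expand S' -> a x
step 5: stack=$ U' y a z Q x a  input=a x z z a y $  — match a
step 6: stack=$ U' y a z Q x  input=x z z a y $  — match x
step 7: stack=$ U' y a z Q  input=z z a y $  — expand Q -> z
step 8: stack=$ U' y a z z  input=z z a y $  — match z
step 9: stack=$ U' y a z  input=z a y $  — match z
step 10: stack=$ U' y a  input=a y $  — match a
step 11: stack=$ U' y  input=y $  — match y
Stack after step 11: $ U' (top = U').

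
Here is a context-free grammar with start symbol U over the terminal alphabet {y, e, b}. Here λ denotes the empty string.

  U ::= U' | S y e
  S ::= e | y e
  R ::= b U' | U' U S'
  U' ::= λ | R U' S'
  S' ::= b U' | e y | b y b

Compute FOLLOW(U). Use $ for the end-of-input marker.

FIRST(S) = {e, y}
FIRST(S') = {b, e}
FIRST(U) = {λ, b, e, y}  (via U', S y e)
FIRST(R) = {b, e, y}  (via U' U S')
FIRST(U') = {λ, b, e, y}  (via R U' S')
FOLLOW(U) includes $ since U is the start symbol.
FOLLOW(U): in R::=U' U S', U is followed by S' with FIRST {b, e}. Thus FOLLOW(U) = {$, b, e}.
FOLLOW(S): in U::=S y e, S is followed by y e with FIRST {y}. Thus FOLLOW(S) = {y}.
FOLLOW(R): in U'::=R U' S', R is followed by U' S' with FIRST {b, e, y}. Thus FOLLOW(R) = {b, e, y}.
FOLLOW(U'): in U::=U', the suffix after U' is empty, so FOLLOW(U') ⊇ FOLLOW(U) = {$, b, e}; in R::=b U', the suffix after U' is empty, so FOLLOW(U') ⊇ FOLLOW(R) = {b, e, y}; in R::=U' U S', U' is followed by U S' with FIRST {b, e, y}; in U'::=R U' S', U' is followed by S' with FIRST {b, e}; in S'::=b U', the suffix after U' is empty, so FOLLOW(U') ⊇ FOLLOW(S') = {$, b, e, y}. Thus FOLLOW(U') = {$, b, e, y}.
FOLLOW(S'): in R::=U' U S', the suffix after S' is empty, so FOLLOW(S') ⊇ FOLLOW(R) = {b, e, y}; in U'::=R U' S', the suffix after S' is empty, so FOLLOW(S') ⊇ FOLLOW(U') = {$, b, e, y}. Thus FOLLOW(S') = {$, b, e, y}.

{$, b, e}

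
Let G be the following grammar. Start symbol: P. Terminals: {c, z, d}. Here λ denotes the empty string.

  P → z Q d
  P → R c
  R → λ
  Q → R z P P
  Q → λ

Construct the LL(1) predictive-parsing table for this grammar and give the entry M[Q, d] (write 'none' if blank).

Q → λ

FIRST(R) = {λ}
FIRST(P) = {c, z}  (via R c)
FIRST(Q) = {λ, z}  (via R z P P)
FOLLOW(P) includes $ since P is the start symbol.
FOLLOW(Q): in P→z Q d, Q is followed by d with FIRST {d}. Thus FOLLOW(Q) = {d}.
For Q → R z P P: FIRST(R z P P) = {z}, so it goes in M[Q, t] for t ∈ {z}.
For Q → λ: FIRST(λ) = {λ}, so it goes in M[Q, t] for t ∈ {}; since λ ∈ FIRST, also for every t ∈ FOLLOW(Q) = {d}.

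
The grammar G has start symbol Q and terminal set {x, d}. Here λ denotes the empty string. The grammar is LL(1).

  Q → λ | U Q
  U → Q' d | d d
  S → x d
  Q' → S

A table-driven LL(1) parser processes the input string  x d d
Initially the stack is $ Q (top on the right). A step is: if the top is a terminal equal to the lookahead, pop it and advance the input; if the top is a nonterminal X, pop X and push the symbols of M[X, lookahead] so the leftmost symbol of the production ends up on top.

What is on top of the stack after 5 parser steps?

     Stack      Input    Action
  1  $ Q        x d d $  expand Q → U Q
  2  $ Q U      x d d $  expand U → Q' d
  3  $ Q d Q'   x d d $  expand Q' → S
  4  $ Q d S    x d d $  expand S → x d
  5  $ Q d d x  x d d $  match x
Stack after step 5: $ Q d d (top = d).

d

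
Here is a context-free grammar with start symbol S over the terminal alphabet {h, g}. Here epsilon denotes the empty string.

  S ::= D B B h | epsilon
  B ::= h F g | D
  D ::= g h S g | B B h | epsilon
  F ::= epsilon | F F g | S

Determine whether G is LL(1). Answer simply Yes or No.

No

FIRST(S) = {epsilon, g, h}
FIRST(B) = {epsilon, g, h}
FIRST(D) = {epsilon, g, h}
FIRST(F) = {epsilon, g, h}
FOLLOW(S) = {$, g, h}
FOLLOW(B) = {g, h}
FOLLOW(D) = {g, h}
FOLLOW(F) = {g, h}
Cell M[B, h] receives both B ::= h F g and B ::= D — the grammar is not LL(1).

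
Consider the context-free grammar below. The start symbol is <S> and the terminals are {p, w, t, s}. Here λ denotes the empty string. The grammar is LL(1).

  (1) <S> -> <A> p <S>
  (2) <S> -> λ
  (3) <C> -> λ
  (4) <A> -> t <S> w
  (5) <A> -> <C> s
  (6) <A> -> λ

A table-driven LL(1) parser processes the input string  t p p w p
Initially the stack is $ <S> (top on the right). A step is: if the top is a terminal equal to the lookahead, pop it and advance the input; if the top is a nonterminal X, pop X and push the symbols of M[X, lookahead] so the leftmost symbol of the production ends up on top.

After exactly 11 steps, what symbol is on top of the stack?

p

      Stack                Input        Action
   1  $ <S>                t p p w p $  expand <S> -> <A> p <S>
   2  $ <S> p <A>          t p p w p $  expand <A> -> t <S> w
   3  $ <S> p w <S> t      t p p w p $  match t
   4  $ <S> p w <S>        p p w p $    expand <S> -> <A> p <S>
   5  $ <S> p w <S> p <A>  p p w p $    expand <A> -> λ
   6  $ <S> p w <S> p      p p w p $    match p
   7  $ <S> p w <S>        p w p $      expand <S> -> <A> p <S>
   8  $ <S> p w <S> p <A>  p w p $      expand <A> -> λ
   9  $ <S> p w <S> p      p w p $      match p
  10  $ <S> p w <S>        w p $        expand <S> -> λ
  11  $ <S> p w            w p $        match w
Stack after step 11: $ <S> p (top = p).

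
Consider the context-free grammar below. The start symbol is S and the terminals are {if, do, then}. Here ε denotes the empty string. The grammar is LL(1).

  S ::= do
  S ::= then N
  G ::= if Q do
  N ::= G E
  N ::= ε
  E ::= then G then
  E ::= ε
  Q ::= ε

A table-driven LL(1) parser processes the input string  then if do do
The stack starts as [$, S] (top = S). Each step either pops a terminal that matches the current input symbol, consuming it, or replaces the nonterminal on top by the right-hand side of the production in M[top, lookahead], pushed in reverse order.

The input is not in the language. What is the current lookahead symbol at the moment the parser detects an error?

do

step 1: stack=$ S  input=then if do do $  — expand S ::= then N
step 2: stack=$ N then  input=then if do do $  — match then
step 3: stack=$ N  input=if do do $  — expand N ::= G E
step 4: stack=$ E G  input=if do do $  — expand G ::= if Q do
step 5: stack=$ E do Q if  input=if do do $  — match if
step 6: stack=$ E do Q  input=do do $  — expand Q ::= ε
step 7: stack=$ E do  input=do do $  — match do
step 8: stack=$ E  input=do $  — error: M[E, do] is empty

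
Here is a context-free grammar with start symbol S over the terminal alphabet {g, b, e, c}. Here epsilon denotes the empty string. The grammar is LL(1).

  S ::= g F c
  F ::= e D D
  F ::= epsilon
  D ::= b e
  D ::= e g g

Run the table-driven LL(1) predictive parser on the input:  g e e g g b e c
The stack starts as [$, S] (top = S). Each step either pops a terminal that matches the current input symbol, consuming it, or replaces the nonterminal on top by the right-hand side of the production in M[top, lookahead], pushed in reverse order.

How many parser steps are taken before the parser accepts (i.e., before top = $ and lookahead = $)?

12

      Stack        Input              Action
   1  $ S          g e e g g b e c $  expand S ::= g F c
   2  $ c F g      g e e g g b e c $  match g
   3  $ c F        e e g g b e c $    expand F ::= e D D
   4  $ c D D e    e e g g b e c $    match e
   5  $ c D D      e g g b e c $      expand D ::= e g g
   6  $ c D g g e  e g g b e c $      match e
   7  $ c D g g    g g b e c $        match g
   8  $ c D g      g b e c $          match g
   9  $ c D        b e c $            expand D ::= b e
  10  $ c e b      b e c $            match b
  11  $ c e        e c $              match e
  12  $ c          c $                match c
Accept reached after 12 steps.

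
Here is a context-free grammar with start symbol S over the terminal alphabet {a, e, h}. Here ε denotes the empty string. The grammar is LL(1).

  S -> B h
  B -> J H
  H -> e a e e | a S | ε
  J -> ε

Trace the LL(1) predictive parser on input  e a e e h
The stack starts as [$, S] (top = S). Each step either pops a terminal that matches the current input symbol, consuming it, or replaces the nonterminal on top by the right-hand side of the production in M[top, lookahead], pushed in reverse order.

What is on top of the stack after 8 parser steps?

     Stack        Input        Action
  1  $ S          e a e e h $  expand S -> B h
  2  $ h B        e a e e h $  expand B -> J H
  3  $ h H J      e a e e h $  expand J -> ε
  4  $ h H        e a e e h $  expand H -> e a e e
  5  $ h e e a e  e a e e h $  match e
  6  $ h e e a    a e e h $    match a
  7  $ h e e      e e h $      match e
  8  $ h e        e h $        match e
Stack after step 8: $ h (top = h).

h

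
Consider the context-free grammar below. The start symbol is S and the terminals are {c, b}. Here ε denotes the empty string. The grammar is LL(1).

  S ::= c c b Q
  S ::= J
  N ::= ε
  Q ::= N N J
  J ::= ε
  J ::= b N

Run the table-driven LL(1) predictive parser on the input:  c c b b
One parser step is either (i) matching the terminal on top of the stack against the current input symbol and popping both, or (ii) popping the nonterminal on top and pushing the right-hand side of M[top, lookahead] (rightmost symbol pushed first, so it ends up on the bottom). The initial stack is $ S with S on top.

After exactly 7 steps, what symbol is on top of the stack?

J

     Stack      Input      Action
  1  $ S        c c b b $  expand S ::= c c b Q
  2  $ Q b c c  c c b b $  match c
  3  $ Q b c    c b b $    match c
  4  $ Q b      b b $      match b
  5  $ Q        b $        expand Q ::= N N J
  6  $ J N N    b $        expand N ::= ε
  7  $ J N      b $        expand N ::= ε
Stack after step 7: $ J (top = J).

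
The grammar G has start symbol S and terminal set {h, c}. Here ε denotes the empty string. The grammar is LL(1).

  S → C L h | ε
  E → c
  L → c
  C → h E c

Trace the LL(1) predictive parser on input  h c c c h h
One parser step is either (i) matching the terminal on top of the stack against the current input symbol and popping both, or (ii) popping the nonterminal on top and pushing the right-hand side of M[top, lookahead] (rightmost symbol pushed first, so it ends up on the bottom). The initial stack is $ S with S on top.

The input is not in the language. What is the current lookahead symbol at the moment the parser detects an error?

h

      Stack        Input          Action
   1  $ S          h c c c h h $  expand S → C L h
   2  $ h L C      h c c c h h $  expand C → h E c
   3  $ h L c E h  h c c c h h $  match h
   4  $ h L c E    c c c h h $    expand E → c
   5  $ h L c c    c c c h h $    match c
   6  $ h L c      c c h h $      match c
   7  $ h L        c h h $        expand L → c
   8  $ h c        c h h $        match c
   9  $ h          h h $          match h
  10  $            h $            error: stack empty but input remains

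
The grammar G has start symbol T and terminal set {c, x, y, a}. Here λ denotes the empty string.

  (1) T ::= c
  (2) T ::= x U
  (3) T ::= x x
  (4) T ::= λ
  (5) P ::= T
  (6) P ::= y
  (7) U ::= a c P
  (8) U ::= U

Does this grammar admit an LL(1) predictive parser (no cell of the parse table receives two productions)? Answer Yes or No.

FIRST(T) = {λ, c, x}
FIRST(P) = {λ, c, x, y}
FIRST(U) = {a}
FOLLOW(T) = {$}
FOLLOW(P) = {$}
FOLLOW(U) = {$}
Cell M[T, x] receives both T ::= x U and T ::= x x — the grammar is not LL(1).

No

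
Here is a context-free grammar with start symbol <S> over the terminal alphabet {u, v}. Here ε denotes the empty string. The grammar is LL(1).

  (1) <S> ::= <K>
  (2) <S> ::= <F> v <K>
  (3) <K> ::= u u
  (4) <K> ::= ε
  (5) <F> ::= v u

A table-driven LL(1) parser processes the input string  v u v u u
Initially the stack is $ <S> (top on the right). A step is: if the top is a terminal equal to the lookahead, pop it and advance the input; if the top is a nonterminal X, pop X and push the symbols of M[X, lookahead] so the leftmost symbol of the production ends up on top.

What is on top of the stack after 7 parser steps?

step 1: stack=$ <S>  input=v u v u u $  — expand <S> ::= <F> v <K>
step 2: stack=$ <K> v <F>  input=v u v u u $  — expand <F> ::= v u
step 3: stack=$ <K> v u v  input=v u v u u $  — match v
step 4: stack=$ <K> v u  input=u v u u $  — match u
step 5: stack=$ <K> v  input=v u u $  — match v
step 6: stack=$ <K>  input=u u $  — expand <K> ::= u u
step 7: stack=$ u u  input=u u $  — match u
Stack after step 7: $ u (top = u).

u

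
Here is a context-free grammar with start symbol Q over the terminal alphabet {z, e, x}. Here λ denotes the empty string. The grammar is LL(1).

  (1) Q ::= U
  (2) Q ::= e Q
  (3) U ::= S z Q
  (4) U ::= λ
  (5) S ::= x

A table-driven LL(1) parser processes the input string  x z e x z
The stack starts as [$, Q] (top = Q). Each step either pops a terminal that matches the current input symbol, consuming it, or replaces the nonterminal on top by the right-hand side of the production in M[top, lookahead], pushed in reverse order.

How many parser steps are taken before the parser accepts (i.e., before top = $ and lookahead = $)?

step 1: stack=$ Q  input=x z e x z $  — expand Q ::= U
step 2: stack=$ U  input=x z e x z $  — expand U ::= S z Q
step 3: stack=$ Q z S  input=x z e x z $  — expand S ::= x
step 4: stack=$ Q z x  input=x z e x z $  — match x
step 5: stack=$ Q z  input=z e x z $  — match z
step 6: stack=$ Q  input=e x z $  — expand Q ::= e Q
step 7: stack=$ Q e  input=e x z $  — match e
step 8: stack=$ Q  input=x z $  — expand Q ::= U
step 9: stack=$ U  input=x z $  — expand U ::= S z Q
step 10: stack=$ Q z S  input=x z $  — expand S ::= x
step 11: stack=$ Q z x  input=x z $  — match x
step 12: stack=$ Q z  input=z $  — match z
step 13: stack=$ Q  input=$  — expand Q ::= U
step 14: stack=$ U  input=$  — expand U ::= λ
Accept reached after 14 steps.

14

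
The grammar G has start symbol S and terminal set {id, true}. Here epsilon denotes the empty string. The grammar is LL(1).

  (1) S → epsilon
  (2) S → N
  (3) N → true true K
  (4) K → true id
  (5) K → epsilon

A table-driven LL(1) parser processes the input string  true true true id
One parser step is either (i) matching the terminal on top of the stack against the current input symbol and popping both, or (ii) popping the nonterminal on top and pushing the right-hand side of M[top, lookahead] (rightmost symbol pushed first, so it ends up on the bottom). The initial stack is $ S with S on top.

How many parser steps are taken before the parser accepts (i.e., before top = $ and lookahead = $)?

7

step 1: stack=$ S  input=true true true id $  — expand S → N
step 2: stack=$ N  input=true true true id $  — expand N → true true K
step 3: stack=$ K true true  input=true true true id $  — match true
step 4: stack=$ K true  input=true true id $  — match true
step 5: stack=$ K  input=true id $  — expand K → true id
step 6: stack=$ id true  input=true id $  — match true
step 7: stack=$ id  input=id $  — match id
Accept reached after 7 steps.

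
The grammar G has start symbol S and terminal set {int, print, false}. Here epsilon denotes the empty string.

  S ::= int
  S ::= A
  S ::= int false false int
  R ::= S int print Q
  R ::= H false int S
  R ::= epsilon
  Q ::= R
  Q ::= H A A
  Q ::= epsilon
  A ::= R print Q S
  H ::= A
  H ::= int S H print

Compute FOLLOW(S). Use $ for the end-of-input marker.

FIRST(S): from S::=int we get {int}; from S::=A we get {int, print}; from S::=int false false int we get {int}. So FIRST(S) = {int, print}.
FIRST(R): from R::=S int print Q we get {int, print}; from R::=H false int S we get {int, print}; from R::=epsilon we get {epsilon}. So FIRST(R) = {epsilon, int, print}.
FIRST(A): from A::=R print Q S we get {int, print}. So FIRST(A) = {int, print}.
FIRST(H): from H::=A we get {int, print}; from H::=int S H print we get {int}. So FIRST(H) = {int, print}.
FIRST(Q): from Q::=R we get {epsilon, int, print}; from Q::=H A A we get {int, print}; from Q::=epsilon we get {epsilon}. So FIRST(Q) = {epsilon, int, print}.
FOLLOW(S) includes $ since S is the start symbol.
FOLLOW(H): in R::=H false int S, H is followed by false int S with FIRST {false}; in Q::=H A A, H is followed by A A with FIRST {int, print}; in H::=int S H print, H is followed by print with FIRST {print}. Thus FOLLOW(H) = {false, int, print}.
FOLLOW(S): in R::=S int print Q, S is followed by int print Q with FIRST {int}; in R::=H false int S, the suffix after S is empty, so FOLLOW(S) ⊇ FOLLOW(R) = {int, print}; in A::=R print Q S, the suffix after S is empty, so FOLLOW(S) ⊇ FOLLOW(A) = {$, false, int, print}; in H::=int S H print, S is followed by H print with FIRST {int, print}. Thus FOLLOW(S) = {$, false, int, print}.
FOLLOW(R): in Q::=R, the suffix after R is empty, so FOLLOW(R) ⊇ FOLLOW(Q) = {int, print}; in A::=R print Q S, R is followed by print Q S with FIRST {print}. Thus FOLLOW(R) = {int, print}.
FOLLOW(Q): in R::=S int print Q, the suffix after Q is empty, so FOLLOW(Q) ⊇ FOLLOW(R) = {int, print}; in A::=R print Q S, Q is followed by S with FIRST {int, print}. Thus FOLLOW(Q) = {int, print}.
FOLLOW(A): in S::=A, the suffix after A is empty, so FOLLOW(A) ⊇ FOLLOW(S) = {$, false, int, print}; in Q::=H A A (occurrence 1), A is followed by A with FIRST {int, print}; in Q::=H A A (occurrence 2), the suffix after A is empty, so FOLLOW(A) ⊇ FOLLOW(Q) = {int, print}; in H::=A, the suffix after A is empty, so FOLLOW(A) ⊇ FOLLOW(H) = {false, int, print}. Thus FOLLOW(A) = {$, false, int, print}.

{$, false, int, print}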